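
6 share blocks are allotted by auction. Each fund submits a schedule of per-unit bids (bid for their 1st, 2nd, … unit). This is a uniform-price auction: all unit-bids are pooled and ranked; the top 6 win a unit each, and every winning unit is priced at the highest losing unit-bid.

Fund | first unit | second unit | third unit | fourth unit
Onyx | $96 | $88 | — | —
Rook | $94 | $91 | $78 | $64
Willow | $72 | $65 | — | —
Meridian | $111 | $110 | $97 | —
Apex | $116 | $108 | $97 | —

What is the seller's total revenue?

Total revenue: $576

Merging the schedules and taking the best 6: 116 (Apex-1), 111 (Meridian-1), 110 (Meridian-2), 108 (Apex-2), 97 (Meridian-3), 97 (Apex-3)
The (k+1)-th unit-bid is $96.
Allocation: Apex 3, Meridian 3. Every unit priced at $96.
Revenue = 6 × 96 = $576.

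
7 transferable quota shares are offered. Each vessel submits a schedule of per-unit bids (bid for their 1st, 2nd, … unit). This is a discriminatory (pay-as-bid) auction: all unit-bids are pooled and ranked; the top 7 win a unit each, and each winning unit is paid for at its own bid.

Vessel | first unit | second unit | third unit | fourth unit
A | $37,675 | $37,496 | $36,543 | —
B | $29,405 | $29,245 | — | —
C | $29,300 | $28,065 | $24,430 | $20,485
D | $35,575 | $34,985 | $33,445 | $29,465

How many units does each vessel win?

A 3, D 4

Pooled unit-bids ranked (top 7): 37,675 (A-1), 37,496 (A-2), 36,543 (A-3), 35,575 (D-1), 34,985 (D-2), 33,445 (D-3), 29,465 (D-4)
Next rejected bid: $29,405 (not a price — pay-as-bid).
Allocation: A 3, D 4.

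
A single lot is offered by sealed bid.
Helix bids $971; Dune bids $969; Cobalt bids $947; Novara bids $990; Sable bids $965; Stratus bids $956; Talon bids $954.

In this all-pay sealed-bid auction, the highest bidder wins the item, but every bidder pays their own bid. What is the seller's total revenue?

Total revenue: $6,752

Sorting bids: 990 (Novara) > 971 (Helix) > 969 (Dune) > 965 (Sable) > 956 (Stratus) > 954 (Talon) > …
Novara wins with the top bid; all bids are sunk regardless.
Every bidder forfeits their bid regardless of winning.
Revenue = 971 + 969 + 947 + 990 + 965 + 956 + 954 = $6,752.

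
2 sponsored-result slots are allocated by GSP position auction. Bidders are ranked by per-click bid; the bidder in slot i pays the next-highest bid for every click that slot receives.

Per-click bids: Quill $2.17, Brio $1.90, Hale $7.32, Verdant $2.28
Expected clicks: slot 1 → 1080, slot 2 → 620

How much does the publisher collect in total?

Total revenue: $3807.80

Ranked by bid: $7.32 (Hale) > $2.28 (Verdant) > $2.17 (Quill) > …
Slot 1: Hale pays $2.28 × 1080 = $2462.40
Slot 2: Verdant pays $2.17 × 620 = $1345.40
Total = $3807.80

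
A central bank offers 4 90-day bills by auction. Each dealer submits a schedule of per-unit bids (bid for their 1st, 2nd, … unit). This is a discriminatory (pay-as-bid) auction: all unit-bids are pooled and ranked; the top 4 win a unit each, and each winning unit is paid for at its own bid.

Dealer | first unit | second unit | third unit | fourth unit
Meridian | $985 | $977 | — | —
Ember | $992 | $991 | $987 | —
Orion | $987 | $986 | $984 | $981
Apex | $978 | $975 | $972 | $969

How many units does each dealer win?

Ember 3, Orion 1

Pooled unit-bids ranked (top 4): 992 (Ember-1), 991 (Ember-2), 987 (Ember-3), 987 (Orion-1)
Next rejected bid: $986 (not a price — pay-as-bid).
Allocation: Ember 3, Orion 1.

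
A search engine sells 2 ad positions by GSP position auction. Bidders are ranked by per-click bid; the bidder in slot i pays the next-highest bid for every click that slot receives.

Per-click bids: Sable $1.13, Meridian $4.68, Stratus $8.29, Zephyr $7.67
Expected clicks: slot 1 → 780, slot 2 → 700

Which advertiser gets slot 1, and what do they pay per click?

Per-click bids in order: $8.29 (Stratus) > $7.67 (Zephyr) > $4.68 (Meridian) > …
Slot 1 goes to the first-ranked bidder, Stratus, who pays the next bid down: $7.67/click.

Stratus; $7.67 per click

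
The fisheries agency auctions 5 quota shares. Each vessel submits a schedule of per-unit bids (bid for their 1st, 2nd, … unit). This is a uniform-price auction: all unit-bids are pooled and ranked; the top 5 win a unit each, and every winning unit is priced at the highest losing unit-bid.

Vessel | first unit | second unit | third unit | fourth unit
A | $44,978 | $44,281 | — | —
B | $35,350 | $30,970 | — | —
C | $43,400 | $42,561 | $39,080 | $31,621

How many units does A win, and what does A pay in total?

All unit-bids, highest first — top 5: 44,978 (A-1), 44,281 (A-2), 43,400 (C-1), 42,561 (C-2), 39,080 (C-3)
Highest rejected unit-bid = $35,350.
A wins 2 unit(s) at $35,350 each.

A: 2 units, pays $70,700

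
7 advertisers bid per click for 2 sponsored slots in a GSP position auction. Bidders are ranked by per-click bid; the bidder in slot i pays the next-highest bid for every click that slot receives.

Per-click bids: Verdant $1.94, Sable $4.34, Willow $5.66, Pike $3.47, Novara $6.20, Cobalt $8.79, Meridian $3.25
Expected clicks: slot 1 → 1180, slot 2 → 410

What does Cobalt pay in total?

Sorting advertisers: $8.79 (Cobalt) > $6.20 (Novara) > $5.66 (Willow) > …
Cobalt holds slot 1 → pays next bid $6.20 × 1180 clicks = $7316.00.

Cobalt pays $7316.00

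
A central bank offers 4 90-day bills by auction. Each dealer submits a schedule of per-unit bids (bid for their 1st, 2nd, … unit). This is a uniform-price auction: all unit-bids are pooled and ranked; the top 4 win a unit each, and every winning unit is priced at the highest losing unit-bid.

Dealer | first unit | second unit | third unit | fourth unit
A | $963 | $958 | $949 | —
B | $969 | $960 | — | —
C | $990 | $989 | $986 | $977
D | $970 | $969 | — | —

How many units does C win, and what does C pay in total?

C: 4 units, pays $3,880

Merging the schedules and taking the best 4: 990 (C-1), 989 (C-2), 986 (C-3), 977 (C-4)
The (k+1)-th unit-bid is $970.
C wins 4 unit(s) at $970 each.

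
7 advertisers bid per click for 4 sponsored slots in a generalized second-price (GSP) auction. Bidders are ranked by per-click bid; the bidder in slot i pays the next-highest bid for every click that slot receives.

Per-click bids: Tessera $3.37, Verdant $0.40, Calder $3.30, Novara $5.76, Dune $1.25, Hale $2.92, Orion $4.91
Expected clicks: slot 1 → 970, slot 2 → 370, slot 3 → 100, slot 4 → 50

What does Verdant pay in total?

Verdant pays $0.00

Ranked by bid: $5.76 (Novara) > $4.91 (Orion) > $3.37 (Tessera) > $3.30 (Calder) > $2.92 (Hale) > …
Verdant ranks below slot 4 → no slot, pays nothing.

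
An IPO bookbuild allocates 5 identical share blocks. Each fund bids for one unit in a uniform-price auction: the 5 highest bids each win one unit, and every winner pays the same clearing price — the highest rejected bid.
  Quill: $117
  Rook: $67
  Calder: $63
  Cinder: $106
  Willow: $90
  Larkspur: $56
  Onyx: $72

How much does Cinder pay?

Ordering the bids: 117 (Quill), 106 (Cinder), 90 (Willow), 72 (Onyx), 67 (Rook), 63 (Calder), 56 (Larkspur)
Winners (5 units): Quill, Cinder, Willow, Onyx, Rook.
Highest unsuccessful bid: $63 → clearing price.
Cinder wins → pays $63.

Cinder pays $63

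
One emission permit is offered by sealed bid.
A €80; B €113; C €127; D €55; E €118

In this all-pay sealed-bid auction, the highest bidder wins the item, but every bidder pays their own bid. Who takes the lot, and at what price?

Sorting bids: 127 (C) > 118 (E) > 113 (B) > 80 (A) > 55 (D)
C wins with the top bid; all bids are sunk regardless.

C pays €127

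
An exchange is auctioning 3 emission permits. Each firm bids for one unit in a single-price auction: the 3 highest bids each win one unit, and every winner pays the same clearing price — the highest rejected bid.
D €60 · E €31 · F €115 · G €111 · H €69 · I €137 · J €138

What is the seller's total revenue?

Ordering the bids: 138 (J), 137 (I), 115 (F), 111 (G), 69 (H), …
Winners (3 units): J, I, F.
Clearing price = highest rejected bid = €111.
Total revenue = 3 × €111 = €333.

Total revenue: €333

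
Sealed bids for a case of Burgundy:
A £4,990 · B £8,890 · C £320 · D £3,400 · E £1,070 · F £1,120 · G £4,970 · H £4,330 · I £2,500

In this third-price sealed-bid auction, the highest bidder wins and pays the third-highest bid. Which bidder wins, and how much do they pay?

Sorting bids: 8,890 (B) > 4,990 (A) > 4,970 (G) > 4,330 (H) > 3,400 (D) > 2,500 (I) > …
B is highest; pays the third-highest bid, £4,970.

B pays £4,970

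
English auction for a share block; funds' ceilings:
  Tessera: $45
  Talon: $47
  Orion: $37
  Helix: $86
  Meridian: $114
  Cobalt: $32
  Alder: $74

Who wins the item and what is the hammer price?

Meridian wins at $86

Limits in order: 114 (Meridian) > 86 (Helix) > 74 (Alder) > 47 (Talon) > 45 (Tessera) > 37 (Orion) > …
Once the price passes $86, only Meridian is left; the hammer falls at Helix's limit of $86.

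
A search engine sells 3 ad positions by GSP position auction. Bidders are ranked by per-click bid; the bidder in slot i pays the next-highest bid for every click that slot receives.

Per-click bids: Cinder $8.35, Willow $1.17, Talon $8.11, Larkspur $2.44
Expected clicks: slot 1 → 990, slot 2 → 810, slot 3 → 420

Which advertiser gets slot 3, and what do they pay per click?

Sorting advertisers: $8.35 (Cinder) > $8.11 (Talon) > $2.44 (Larkspur) > $1.17 (Willow)
Slot 3 goes to the third-ranked bidder, Larkspur, who pays the next bid down: $1.17/click.

Larkspur; $1.17 per click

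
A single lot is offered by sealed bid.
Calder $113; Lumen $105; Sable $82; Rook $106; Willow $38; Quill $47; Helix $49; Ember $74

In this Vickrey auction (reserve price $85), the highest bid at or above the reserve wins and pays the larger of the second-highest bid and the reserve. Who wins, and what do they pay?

Calder pays $106

Rule: the highest bid at or above the reserve wins and pays the larger of the second-highest bid and the reserve.
Bids in order: 113 (Calder) > 106 (Rook) > 105 (Lumen) > 82 (Sable) > 74 (Ember) > 49 (Helix) > …
Calder has the top bid at or above the reserve ($113).
max(second-highest $106, reserve $85) = $106; the reserve does not bind.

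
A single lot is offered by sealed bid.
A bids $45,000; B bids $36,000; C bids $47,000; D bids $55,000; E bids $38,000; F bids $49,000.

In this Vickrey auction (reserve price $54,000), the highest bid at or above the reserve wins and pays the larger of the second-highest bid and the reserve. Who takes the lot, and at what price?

D pays $54,000

Rule: the highest bid at or above the reserve wins and pays the larger of the second-highest bid and the reserve.
Bids ranked: 55,000 (D) > 49,000 (F) > 47,000 (C) > 45,000 (A) > 38,000 (E) > 36,000 (B)
D has the top bid at or above the reserve ($55,000).
Second-highest bid $49,000 is below the reserve $54,000, so the reserve binds → payment $54,000.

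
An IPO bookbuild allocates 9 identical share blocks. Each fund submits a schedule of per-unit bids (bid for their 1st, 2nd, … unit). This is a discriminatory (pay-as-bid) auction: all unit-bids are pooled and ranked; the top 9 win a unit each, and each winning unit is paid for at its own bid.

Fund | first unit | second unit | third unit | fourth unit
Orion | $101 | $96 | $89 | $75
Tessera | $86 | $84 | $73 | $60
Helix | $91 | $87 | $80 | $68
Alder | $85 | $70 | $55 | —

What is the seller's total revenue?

Merging the schedules and taking the best 9: 101 (Orion-1), 96 (Orion-2), 91 (Helix-1), 89 (Orion-3), 87 (Helix-2), 86 (Tessera-1), 85 (Alder-1), 84 (Tessera-2), 80 (Helix-3)
Next rejected bid: $75 (not a price — pay-as-bid).
Each winning unit pays its own bid.
Revenue = 101 + 96 + 91 + 89 + 87 + 86 + 85 + 84 + 80 = $799.

Total revenue: $799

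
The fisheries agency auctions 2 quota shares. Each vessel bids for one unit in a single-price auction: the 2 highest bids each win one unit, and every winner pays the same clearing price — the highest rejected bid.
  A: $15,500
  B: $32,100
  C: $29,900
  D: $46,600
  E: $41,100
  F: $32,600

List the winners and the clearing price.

Bids ranked high→low: 46,600 (D), 41,100 (E), 32,600 (F), 32,100 (B), …
Winners (2 units): D, E.
First losing bid is F's $32,600, which sets the uniform price.

D, E; each pays $32,600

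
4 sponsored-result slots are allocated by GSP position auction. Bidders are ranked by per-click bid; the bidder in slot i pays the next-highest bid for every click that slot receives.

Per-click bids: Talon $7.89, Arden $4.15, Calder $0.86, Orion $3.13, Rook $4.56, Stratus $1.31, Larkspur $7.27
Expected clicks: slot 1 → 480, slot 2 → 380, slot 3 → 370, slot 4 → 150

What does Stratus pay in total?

Per-click bids in order: $7.89 (Talon) > $7.27 (Larkspur) > $4.56 (Rook) > $4.15 (Arden) > $3.13 (Orion) > …
Stratus ranks below slot 4 → no slot, pays nothing.

Stratus pays $0.00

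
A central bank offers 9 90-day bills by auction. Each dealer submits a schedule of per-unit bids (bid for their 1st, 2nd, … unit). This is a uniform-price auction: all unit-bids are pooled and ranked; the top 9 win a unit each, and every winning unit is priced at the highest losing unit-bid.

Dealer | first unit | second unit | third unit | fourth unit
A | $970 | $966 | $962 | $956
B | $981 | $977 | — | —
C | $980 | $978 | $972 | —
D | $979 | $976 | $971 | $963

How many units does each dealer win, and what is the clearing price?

A 1, B 2, C 3, D 3; clearing price $966

All unit-bids, highest first — top 9: 981 (B-1), 980 (C-1), 979 (D-1), 978 (C-2), 977 (B-2), 976 (D-2), 972 (C-3), 971 (D-3), 970 (A-1)
First bid not allocated: $966.
Allocation: A 1, B 2, C 3, D 3.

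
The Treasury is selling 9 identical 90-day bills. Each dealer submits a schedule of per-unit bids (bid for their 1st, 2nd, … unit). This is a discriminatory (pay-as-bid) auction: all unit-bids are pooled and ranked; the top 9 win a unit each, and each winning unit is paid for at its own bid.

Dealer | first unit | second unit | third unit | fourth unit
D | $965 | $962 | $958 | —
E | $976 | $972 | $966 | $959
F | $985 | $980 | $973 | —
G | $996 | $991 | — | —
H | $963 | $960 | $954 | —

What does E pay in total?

Merging the schedules and taking the best 9: 996 (G-1), 991 (G-2), 985 (F-1), 980 (F-2), 976 (E-1), 973 (F-3), 972 (E-2), 966 (E-3), 965 (D-1)
Next rejected bid: $963 (not a price — pay-as-bid).
E's winning unit-bids: 976 + 972 + 966 = $2,914.

E pays $2,914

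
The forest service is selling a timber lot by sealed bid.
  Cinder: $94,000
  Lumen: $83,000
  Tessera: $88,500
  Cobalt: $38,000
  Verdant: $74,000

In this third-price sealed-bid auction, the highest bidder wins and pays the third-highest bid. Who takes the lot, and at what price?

Bids in order: 94,000 (Cinder) > 88,500 (Tessera) > 83,000 (Lumen) > 74,000 (Verdant) > 38,000 (Cobalt)
Cinder is highest; pays the third-highest bid, $83,000.

Cinder pays $83,000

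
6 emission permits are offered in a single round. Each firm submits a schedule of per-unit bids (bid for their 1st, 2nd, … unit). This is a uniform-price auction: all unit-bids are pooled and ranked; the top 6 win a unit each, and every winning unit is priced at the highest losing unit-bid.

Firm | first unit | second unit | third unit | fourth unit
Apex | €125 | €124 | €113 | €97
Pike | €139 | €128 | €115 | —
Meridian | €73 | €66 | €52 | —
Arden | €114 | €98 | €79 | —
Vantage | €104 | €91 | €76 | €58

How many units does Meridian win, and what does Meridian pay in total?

Meridian: 0 units, pays €0

Merging the schedules and taking the best 6: 139 (Pike-1), 128 (Pike-2), 125 (Apex-1), 124 (Apex-2), 115 (Pike-3), 114 (Arden-1)
First bid not allocated: €113.
Meridian wins 0 unit(s) at €113 each.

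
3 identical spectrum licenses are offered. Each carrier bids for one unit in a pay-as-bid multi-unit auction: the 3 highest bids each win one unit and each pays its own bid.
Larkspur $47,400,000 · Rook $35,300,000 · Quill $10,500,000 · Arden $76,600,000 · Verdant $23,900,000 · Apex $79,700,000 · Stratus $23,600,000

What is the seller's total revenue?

Ordering the bids: 79,700,000 (Apex), 76,600,000 (Arden), 47,400,000 (Larkspur), 35,300,000 (Rook), 23,900,000 (Verdant), …
The 3 highest are Apex, Arden, Larkspur.
Total revenue = 79,700,000 + 76,600,000 + 47,400,000 = $203,700,000.

Total revenue: $203,700,000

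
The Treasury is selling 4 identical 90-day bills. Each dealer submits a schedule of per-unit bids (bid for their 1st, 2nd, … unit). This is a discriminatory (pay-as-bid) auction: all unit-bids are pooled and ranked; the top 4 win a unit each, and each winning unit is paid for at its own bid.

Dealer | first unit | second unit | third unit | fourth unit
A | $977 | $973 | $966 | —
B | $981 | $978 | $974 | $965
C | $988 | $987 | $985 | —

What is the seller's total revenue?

Pooled unit-bids ranked (top 4): 988 (C-1), 987 (C-2), 985 (C-3), 981 (B-1)
Next rejected bid: $978 (not a price — pay-as-bid).
Each winning unit pays its own bid.
Revenue = 988 + 987 + 985 + 981 = $3,941.

Total revenue: $3,941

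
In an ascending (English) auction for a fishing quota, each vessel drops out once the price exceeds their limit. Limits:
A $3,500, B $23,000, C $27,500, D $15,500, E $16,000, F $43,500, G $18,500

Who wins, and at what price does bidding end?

Limits ranked: 43,500 (F) > 27,500 (C) > 23,000 (B) > 18,500 (G) > 16,000 (E) > 15,500 (D) > …
Once the price passes $27,500, only F is left; the hammer falls at C's limit of $27,500.

F wins at $27,500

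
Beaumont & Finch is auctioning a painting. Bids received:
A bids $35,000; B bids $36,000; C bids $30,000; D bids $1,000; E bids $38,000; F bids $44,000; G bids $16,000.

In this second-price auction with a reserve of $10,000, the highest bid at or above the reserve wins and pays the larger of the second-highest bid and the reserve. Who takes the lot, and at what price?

F pays $38,000

Bids ranked: 44,000 (F) > 38,000 (E) > 36,000 (B) > 35,000 (A) > 30,000 (C) > 16,000 (G) > …
F has the top bid at or above the reserve ($44,000).
Second-highest bid $38,000 exceeds the reserve $10,000 → payment $38,000.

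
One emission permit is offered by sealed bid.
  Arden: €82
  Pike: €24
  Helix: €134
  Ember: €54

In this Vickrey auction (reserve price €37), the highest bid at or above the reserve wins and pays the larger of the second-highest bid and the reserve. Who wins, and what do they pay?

Vickrey auction (reserve price €37): the highest bid at or above the reserve wins and pays the larger of the second-highest bid and the reserve.
Bids in order: 134 (Helix) > 82 (Arden) > 54 (Ember) > 24 (Pike)
Highest eligible bid: Helix at €134.
max(second-highest €82, reserve €37) = €82; the reserve does not bind.

Helix pays €82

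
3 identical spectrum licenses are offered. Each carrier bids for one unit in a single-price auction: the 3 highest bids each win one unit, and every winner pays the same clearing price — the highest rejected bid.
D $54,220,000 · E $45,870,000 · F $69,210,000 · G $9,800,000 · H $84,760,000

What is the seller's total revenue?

Total revenue: $137,610,000

Sorting: 84,760,000 (H), 69,210,000 (F), 54,220,000 (D), 45,870,000 (E), 9,800,000 (G)
The 3 highest are H, F, D.
Highest unsuccessful bid: $45,870,000 → clearing price.
Total revenue = 3 × $45,870,000 = $137,610,000.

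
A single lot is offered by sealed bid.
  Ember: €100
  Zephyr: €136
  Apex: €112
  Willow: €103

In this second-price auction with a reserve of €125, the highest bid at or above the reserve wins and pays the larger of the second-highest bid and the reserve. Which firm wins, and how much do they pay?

Zephyr pays €125

Bids ranked: 136 (Zephyr) > 112 (Apex) > 103 (Willow) > 100 (Ember)
Zephyr has the top bid at or above the reserve (€136).
Second-highest bid €112 is below the reserve €125, so the reserve binds → payment €125.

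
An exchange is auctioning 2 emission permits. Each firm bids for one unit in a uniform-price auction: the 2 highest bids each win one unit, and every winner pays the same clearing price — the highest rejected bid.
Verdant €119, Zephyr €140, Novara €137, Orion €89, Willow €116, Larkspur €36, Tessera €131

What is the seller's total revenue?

Total revenue: €262

Bids ranked high→low: 140 (Zephyr), 137 (Novara), 131 (Tessera), 119 (Verdant), …
The 2 highest are Zephyr, Novara.
Highest unsuccessful bid: €131 → clearing price.
Total revenue = 2 × €131 = €262.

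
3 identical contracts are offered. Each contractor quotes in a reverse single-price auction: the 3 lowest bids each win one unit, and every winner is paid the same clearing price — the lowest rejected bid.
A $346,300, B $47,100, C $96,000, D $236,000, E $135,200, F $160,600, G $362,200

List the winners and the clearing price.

B, C, E; each is paid $160,600

Sorting: 47,100 (B), 96,000 (C), 135,200 (E), 160,600 (F), 236,000 (D), …
Lowest 3: B, C, E.
Clearing price = lowest rejected bid = $160,600.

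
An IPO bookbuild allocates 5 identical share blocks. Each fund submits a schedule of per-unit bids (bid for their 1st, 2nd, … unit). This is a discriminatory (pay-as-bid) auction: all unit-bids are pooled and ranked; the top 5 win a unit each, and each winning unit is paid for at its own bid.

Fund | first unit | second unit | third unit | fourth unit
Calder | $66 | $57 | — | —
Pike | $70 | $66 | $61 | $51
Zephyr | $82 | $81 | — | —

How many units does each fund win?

All unit-bids, highest first — top 5: 82 (Zephyr-1), 81 (Zephyr-2), 70 (Pike-1), 66 (Calder-1), 66 (Pike-2)
Next rejected bid: $61 (not a price — pay-as-bid).
Allocation: Calder 1, Pike 2, Zephyr 2.

Calder 1, Pike 2, Zephyr 2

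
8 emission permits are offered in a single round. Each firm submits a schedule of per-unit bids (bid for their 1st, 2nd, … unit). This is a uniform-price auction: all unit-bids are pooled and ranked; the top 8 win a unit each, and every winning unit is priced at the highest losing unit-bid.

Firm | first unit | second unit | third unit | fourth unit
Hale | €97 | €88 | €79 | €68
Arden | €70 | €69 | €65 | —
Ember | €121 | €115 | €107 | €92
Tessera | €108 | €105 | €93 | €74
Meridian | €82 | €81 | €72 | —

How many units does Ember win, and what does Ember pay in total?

Ember: 4 units, pays €352

All unit-bids, highest first — top 8: 121 (Ember-1), 115 (Ember-2), 108 (Tessera-1), 107 (Ember-3), 105 (Tessera-2), 97 (Hale-1), 93 (Tessera-3), 92 (Ember-4)
Highest rejected unit-bid = €88.
Ember wins 4 unit(s) at €88 each.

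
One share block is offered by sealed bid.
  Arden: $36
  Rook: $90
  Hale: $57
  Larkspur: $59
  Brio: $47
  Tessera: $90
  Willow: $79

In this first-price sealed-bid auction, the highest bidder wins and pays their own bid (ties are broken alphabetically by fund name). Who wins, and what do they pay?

Rook pays $90

Sorting bids: 90 (Rook) > 90 (Tessera) > 79 (Willow) > 59 (Larkspur) > 57 (Hale) > 47 (Brio) > …
Rook and Tessera tie at $90; tie-break gives it to Rook.
Rook has the highest bid and pays exactly that: $90.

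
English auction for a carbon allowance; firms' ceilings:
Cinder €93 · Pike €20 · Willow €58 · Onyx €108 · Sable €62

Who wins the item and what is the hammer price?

Sorting limits: 108 (Onyx) > 93 (Cinder) > 62 (Sable) > 58 (Willow) > 20 (Pike)
Once the price passes €93, only Onyx is left; the hammer falls at Cinder's limit of €93.

Onyx wins at €93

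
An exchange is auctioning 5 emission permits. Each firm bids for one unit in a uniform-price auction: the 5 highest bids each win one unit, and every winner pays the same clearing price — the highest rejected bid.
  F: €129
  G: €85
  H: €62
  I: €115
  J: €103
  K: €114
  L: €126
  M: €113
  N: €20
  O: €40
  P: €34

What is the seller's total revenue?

Total revenue: €515

Ordering the bids: 129 (F), 126 (L), 115 (I), 114 (K), 113 (M), 103 (J), 85 (G), …
The 5 highest are F, L, I, K, M.
Clearing price = highest rejected bid = €103.
Total revenue = 5 × €103 = €515.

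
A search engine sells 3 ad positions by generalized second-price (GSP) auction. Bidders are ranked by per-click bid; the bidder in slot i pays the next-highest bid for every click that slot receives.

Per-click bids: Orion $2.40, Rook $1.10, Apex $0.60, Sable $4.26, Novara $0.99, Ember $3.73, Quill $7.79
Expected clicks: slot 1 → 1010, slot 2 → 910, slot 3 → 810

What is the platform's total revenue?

Total revenue: $9640.90

Sorting advertisers: $7.79 (Quill) > $4.26 (Sable) > $3.73 (Ember) > $2.40 (Orion) > …
Slot 1: Quill pays $4.26 × 1010 = $4302.60
Slot 2: Sable pays $3.73 × 910 = $3394.30
Slot 3: Ember pays $2.40 × 810 = $1944.00
Total = $9640.90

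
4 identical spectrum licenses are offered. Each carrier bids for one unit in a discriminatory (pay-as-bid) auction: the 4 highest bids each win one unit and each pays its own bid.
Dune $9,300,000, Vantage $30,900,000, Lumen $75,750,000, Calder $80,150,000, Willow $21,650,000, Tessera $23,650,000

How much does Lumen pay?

Lumen pays $75,750,000

Ordering the bids: 80,150,000 (Calder), 75,750,000 (Lumen), 30,900,000 (Vantage), 23,650,000 (Tessera), 21,650,000 (Willow), 9,300,000 (Dune)
Top 4: Calder, Lumen, Vantage, Tessera.
Lumen wins → own bid $75,750,000.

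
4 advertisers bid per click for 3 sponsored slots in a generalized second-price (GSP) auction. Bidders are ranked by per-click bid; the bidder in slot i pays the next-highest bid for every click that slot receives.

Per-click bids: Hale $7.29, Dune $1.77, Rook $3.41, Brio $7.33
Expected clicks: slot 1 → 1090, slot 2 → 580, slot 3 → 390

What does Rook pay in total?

Ranked by bid: $7.33 (Brio) > $7.29 (Hale) > $3.41 (Rook) > $1.77 (Dune)
Rook holds slot 3 → pays next bid $1.77 × 390 clicks = $690.30.

Rook pays $690.30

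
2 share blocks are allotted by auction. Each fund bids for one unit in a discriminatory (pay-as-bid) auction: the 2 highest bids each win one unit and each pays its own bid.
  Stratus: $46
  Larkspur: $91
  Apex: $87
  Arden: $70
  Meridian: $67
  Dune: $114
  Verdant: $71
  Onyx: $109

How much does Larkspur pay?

Larkspur pays $0

Bids ranked high→low: 114 (Dune), 109 (Onyx), 91 (Larkspur), 87 (Apex), …
The 2 highest are Dune, Onyx.
Larkspur does not win → $0.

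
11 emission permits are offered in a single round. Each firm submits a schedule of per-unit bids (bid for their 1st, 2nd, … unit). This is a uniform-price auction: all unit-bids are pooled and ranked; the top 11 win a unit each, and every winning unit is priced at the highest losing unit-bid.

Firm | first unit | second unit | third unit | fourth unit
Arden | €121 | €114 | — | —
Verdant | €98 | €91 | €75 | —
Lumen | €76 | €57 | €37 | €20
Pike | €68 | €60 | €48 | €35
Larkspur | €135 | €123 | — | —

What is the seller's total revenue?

Total revenue: €528

Merging the schedules and taking the best 11: 135 (Larkspur-1), 123 (Larkspur-2), 121 (Arden-1), 114 (Arden-2), 98 (Verdant-1), 91 (Verdant-2), 76 (Lumen-1), 75 (Verdant-3), 68 (Pike-1), 60 (Pike-2), 57 (Lumen-2)
First bid not allocated: €48.
Allocation: Arden 2, Larkspur 2, Lumen 2, Pike 2, Verdant 3. Every unit priced at €48.
Revenue = 11 × 48 = €528.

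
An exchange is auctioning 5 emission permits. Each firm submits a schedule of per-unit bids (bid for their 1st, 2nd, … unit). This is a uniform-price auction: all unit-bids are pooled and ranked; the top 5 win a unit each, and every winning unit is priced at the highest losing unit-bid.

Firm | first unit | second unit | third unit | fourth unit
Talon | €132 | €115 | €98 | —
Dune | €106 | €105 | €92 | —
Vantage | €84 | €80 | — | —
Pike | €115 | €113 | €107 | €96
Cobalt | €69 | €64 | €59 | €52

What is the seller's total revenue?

Total revenue: €530

Merging the schedules and taking the best 5: 132 (Talon-1), 115 (Talon-2), 115 (Pike-1), 113 (Pike-2), 107 (Pike-3)
Highest rejected unit-bid = €106.
Allocation: Pike 3, Talon 2. Every unit priced at €106.
Revenue = 5 × 106 = €530.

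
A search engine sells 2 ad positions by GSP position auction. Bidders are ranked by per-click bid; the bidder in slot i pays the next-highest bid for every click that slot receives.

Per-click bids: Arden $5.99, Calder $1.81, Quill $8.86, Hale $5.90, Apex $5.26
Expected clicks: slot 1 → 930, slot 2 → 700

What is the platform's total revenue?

Per-click bids in order: $8.86 (Quill) > $5.99 (Arden) > $5.90 (Hale) > …
Slot 1: Quill pays $5.99 × 930 = $5570.70
Slot 2: Arden pays $5.90 × 700 = $4130.00
Total = $9700.70

Total revenue: $9700.70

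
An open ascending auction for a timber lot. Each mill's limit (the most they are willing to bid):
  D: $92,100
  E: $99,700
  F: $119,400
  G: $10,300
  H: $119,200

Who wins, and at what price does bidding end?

F wins at $119,200

Sorting limits: 119,400 (F) > 119,200 (H) > 99,700 (E) > 92,100 (D) > 10,300 (G)
Once the price passes $119,200, only F is left; the hammer falls at H's limit of $119,200.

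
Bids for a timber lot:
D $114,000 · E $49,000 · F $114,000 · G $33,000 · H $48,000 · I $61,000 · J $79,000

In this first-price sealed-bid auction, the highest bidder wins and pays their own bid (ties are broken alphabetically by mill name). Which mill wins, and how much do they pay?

Sorting bids: 114,000 (D) > 114,000 (F) > 79,000 (J) > 61,000 (I) > 49,000 (E) > 48,000 (H) > …
Tie at $114,000 → D wins by tie-break.
D is highest → pays own bid, $114,000.

D pays $114,000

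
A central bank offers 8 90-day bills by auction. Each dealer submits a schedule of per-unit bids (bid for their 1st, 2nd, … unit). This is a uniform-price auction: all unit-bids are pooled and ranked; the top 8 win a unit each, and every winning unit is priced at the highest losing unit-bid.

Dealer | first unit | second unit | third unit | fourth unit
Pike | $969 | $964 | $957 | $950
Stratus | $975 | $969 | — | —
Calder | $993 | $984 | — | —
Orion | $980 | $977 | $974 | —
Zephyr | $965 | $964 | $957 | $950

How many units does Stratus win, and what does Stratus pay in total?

Stratus: 2 units, pays $1,930

Pooled unit-bids ranked (top 8): 993 (Calder-1), 984 (Calder-2), 980 (Orion-1), 977 (Orion-2), 975 (Stratus-1), 974 (Orion-3), 969 (Pike-1), 969 (Stratus-2)
First bid not allocated: $965.
Stratus wins 2 unit(s) at $965 each.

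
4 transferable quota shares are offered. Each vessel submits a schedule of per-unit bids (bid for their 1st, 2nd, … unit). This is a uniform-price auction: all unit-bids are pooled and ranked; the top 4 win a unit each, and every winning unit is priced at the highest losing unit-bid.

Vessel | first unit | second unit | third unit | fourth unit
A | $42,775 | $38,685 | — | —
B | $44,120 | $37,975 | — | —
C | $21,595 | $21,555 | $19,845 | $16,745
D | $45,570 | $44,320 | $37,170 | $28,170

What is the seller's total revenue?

Total revenue: $154,740

Merging the schedules and taking the best 4: 45,570 (D-1), 44,320 (D-2), 44,120 (B-1), 42,775 (A-1)
First bid not allocated: $38,685.
Allocation: A 1, B 1, D 2. Every unit priced at $38,685.
Revenue = 4 × 38,685 = $154,740.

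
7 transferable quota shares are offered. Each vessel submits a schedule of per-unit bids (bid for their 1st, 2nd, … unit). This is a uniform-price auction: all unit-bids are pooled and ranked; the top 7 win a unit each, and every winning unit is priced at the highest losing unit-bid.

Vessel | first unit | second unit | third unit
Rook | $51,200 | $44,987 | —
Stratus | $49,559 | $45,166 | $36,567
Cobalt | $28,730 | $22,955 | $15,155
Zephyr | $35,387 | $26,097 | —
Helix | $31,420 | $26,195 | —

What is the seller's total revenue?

Total revenue: $201,110

Pooled unit-bids ranked (top 7): 51,200 (Rook-1), 49,559 (Stratus-1), 45,166 (Stratus-2), 44,987 (Rook-2), 36,567 (Stratus-3), 35,387 (Zephyr-1), 31,420 (Helix-1)
Highest rejected unit-bid = $28,730.
Allocation: Helix 1, Rook 2, Stratus 3, Zephyr 1. Every unit priced at $28,730.
Revenue = 7 × 28,730 = $201,110.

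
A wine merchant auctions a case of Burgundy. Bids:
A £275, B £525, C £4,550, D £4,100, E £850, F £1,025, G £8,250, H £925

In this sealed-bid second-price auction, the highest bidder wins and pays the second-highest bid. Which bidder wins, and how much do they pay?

Sealed-bid second-price auction: the highest bidder wins and pays the second-highest bid.
Sorting bids: 8,250 (G) > 4,550 (C) > 4,100 (D) > 1,025 (F) > 925 (H) > 850 (E) > …
Second-price: G pays C's bid of £4,550.

G pays £4,550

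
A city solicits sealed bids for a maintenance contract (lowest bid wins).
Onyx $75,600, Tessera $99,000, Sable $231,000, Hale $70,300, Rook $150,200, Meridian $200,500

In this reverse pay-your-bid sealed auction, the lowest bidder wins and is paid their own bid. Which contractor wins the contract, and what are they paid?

Bids ranked: 70,300 (Hale) < 75,600 (Onyx) < 99,000 (Tessera) < 150,200 (Rook) < 200,500 (Meridian) < 231,000 (Sable)
Hale is lowest → is paid own bid, $70,300.

Hale is paid $70,300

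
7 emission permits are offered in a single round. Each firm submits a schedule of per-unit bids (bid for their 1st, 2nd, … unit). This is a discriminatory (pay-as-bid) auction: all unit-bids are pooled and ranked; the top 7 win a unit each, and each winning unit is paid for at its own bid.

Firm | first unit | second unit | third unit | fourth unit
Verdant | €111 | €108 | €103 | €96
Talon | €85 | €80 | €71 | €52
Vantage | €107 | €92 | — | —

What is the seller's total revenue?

Merging the schedules and taking the best 7: 111 (Verdant-1), 108 (Verdant-2), 107 (Vantage-1), 103 (Verdant-3), 96 (Verdant-4), 92 (Vantage-2), 85 (Talon-1)
Next rejected bid: €80 (not a price — pay-as-bid).
Each winning unit pays its own bid.
Revenue = 111 + 108 + 107 + 103 + 96 + 92 + 85 = €702.

Total revenue: €702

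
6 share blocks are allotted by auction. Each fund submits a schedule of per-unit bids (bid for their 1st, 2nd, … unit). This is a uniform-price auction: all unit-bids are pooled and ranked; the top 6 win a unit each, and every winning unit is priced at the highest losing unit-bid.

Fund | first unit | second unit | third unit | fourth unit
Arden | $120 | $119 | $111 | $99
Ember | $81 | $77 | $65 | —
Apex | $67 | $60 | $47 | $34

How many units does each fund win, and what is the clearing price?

Pooled unit-bids ranked (top 6): 120 (Arden-1), 119 (Arden-2), 111 (Arden-3), 99 (Arden-4), 81 (Ember-1), 77 (Ember-2)
The (k+1)-th unit-bid is $67.
Allocation: Arden 4, Ember 2.

Arden 4, Ember 2; clearing price $67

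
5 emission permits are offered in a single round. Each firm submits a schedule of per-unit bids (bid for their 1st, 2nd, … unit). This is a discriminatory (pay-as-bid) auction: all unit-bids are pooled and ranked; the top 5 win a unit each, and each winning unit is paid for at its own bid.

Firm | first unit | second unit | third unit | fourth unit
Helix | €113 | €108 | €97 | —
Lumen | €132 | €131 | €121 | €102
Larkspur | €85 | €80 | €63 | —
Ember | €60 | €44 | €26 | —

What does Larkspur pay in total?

Larkspur pays €0

All unit-bids, highest first — top 5: 132 (Lumen-1), 131 (Lumen-2), 121 (Lumen-3), 113 (Helix-1), 108 (Helix-2)
Next rejected bid: €102 (not a price — pay-as-bid).
Larkspur wins no units.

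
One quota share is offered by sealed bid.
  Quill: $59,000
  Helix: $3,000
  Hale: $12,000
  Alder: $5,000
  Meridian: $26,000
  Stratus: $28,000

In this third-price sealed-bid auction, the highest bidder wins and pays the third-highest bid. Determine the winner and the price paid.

Quill pays $26,000

Third-price sealed-bid auction: the highest bidder wins and pays the third-highest bid.
Bids ranked: 59,000 (Quill) > 28,000 (Stratus) > 26,000 (Meridian) > 12,000 (Hale) > 5,000 (Alder) > 3,000 (Helix)
Quill wins; payment is bid #3 in the ranking = $26,000.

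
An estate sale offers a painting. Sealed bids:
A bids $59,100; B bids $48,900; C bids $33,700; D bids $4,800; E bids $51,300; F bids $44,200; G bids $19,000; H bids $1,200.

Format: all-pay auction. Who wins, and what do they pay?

Sorting bids: 59,100 (A) > 51,300 (E) > 48,900 (B) > 44,200 (F) > 33,700 (C) > 19,000 (G) > …
A is highest and takes the item; every bidder forfeits their bid.

A pays $59,100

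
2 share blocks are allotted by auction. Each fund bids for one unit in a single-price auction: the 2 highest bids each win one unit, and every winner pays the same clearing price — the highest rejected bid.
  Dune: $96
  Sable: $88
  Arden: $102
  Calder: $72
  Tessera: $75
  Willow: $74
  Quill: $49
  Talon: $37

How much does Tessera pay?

Bids ranked high→low: 102 (Arden), 96 (Dune), 88 (Sable), 75 (Tessera), …
The 2 highest are Arden, Dune.
Clearing price = highest rejected bid = $88.
Tessera does not win → pays $0.

Tessera pays $0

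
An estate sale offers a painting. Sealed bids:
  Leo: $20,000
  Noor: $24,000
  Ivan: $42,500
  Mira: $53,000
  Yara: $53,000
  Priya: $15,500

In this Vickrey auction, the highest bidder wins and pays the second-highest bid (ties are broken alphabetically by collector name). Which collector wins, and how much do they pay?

Mira pays $53,000

Sorting bids: 53,000 (Mira) > 53,000 (Yara) > 42,500 (Ivan) > 24,000 (Noor) > 20,000 (Leo) > 15,500 (Priya)
Tie at $53,000 → Mira wins by tie-break.
Mira wins with the highest bid; price is set by the runner-up at $53,000.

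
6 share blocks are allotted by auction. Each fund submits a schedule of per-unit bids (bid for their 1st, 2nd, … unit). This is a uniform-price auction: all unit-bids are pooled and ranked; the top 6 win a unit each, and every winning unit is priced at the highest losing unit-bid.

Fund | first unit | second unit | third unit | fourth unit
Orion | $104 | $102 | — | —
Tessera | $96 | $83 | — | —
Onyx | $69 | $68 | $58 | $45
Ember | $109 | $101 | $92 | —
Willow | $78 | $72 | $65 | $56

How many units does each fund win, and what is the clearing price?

Ember 3, Orion 2, Tessera 1; clearing price $83

Merging the schedules and taking the best 6: 109 (Ember-1), 104 (Orion-1), 102 (Orion-2), 101 (Ember-2), 96 (Tessera-1), 92 (Ember-3)
First bid not allocated: $83.
Allocation: Ember 3, Orion 2, Tessera 1.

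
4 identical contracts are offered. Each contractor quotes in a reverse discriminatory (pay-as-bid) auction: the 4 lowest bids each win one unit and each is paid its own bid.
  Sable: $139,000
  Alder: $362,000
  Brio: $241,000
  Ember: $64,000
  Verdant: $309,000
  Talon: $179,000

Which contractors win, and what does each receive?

Ember $64,000, Sable $139,000, Talon $179,000, Brio $241,000

Ordering the bids: 64,000 (Ember), 139,000 (Sable), 179,000 (Talon), 241,000 (Brio), 309,000 (Verdant), 362,000 (Alder)
Lowest 4: Ember, Sable, Talon, Brio.
Each winner is paid its own bid: Ember $64,000, Sable $139,000, Talon $179,000, Brio $241,000.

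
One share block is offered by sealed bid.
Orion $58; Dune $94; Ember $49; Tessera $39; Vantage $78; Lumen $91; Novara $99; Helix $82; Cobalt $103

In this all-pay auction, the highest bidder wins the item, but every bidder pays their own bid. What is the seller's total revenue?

Sorting bids: 103 (Cobalt) > 99 (Novara) > 94 (Dune) > 91 (Lumen) > 82 (Helix) > 78 (Vantage) > …
Cobalt wins with the top bid; all bids are sunk regardless.
Every bidder forfeits their bid regardless of winning.
Revenue = 58 + 94 + 49 + 39 + 78 + 91 + 99 + 82 + 103 = $693.

Total revenue: $693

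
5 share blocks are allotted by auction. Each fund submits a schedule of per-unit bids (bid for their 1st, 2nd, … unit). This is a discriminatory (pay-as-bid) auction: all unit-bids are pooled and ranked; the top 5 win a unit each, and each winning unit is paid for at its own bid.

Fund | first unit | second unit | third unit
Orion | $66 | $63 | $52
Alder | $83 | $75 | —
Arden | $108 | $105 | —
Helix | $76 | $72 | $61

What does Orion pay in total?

Pooled unit-bids ranked (top 5): 108 (Arden-1), 105 (Arden-2), 83 (Alder-1), 76 (Helix-1), 75 (Alder-2)
Next rejected bid: $72 (not a price — pay-as-bid).
Orion wins no units.

Orion pays $0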